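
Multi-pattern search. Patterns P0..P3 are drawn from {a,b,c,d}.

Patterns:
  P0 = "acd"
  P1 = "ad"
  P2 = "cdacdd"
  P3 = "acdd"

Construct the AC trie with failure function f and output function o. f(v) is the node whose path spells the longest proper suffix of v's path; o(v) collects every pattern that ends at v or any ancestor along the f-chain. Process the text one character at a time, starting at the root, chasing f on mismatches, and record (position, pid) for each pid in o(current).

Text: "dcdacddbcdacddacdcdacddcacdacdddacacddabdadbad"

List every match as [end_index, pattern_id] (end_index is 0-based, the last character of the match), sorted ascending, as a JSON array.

Build:
Trie nodes:
  0='ε' goto a→1 c→5
  1='a' goto c→2 d→4
  2='ac' goto d→3
  3='acd' goto d→11  [P0 ends]
  4='ad' goto ·  [P1 ends]
  5='c' goto d→6
  6='cd' goto a→7
  7='cda' goto c→8
  8='cdac' goto d→9
  9='cdacd' goto d→10
  10='cdacdd' goto ·  [P2 ends]
  11='acdd' goto ·  [P3 ends]

Failure links (BFS by depth):
  n1('a'): parent n0 fail=0; on 'a' 0 → fail=0;  out ∅∪∅=∅
  n5('c'): parent n0 fail=0; on 'c' 0 → fail=0;  out ∅∪∅=∅
  n2('ac'): parent n1 fail=0; on 'c' 0 → fail=5;  out ∅∪∅=∅
  n4('ad'): parent n1 fail=0; on 'd' 0 → fail=0;  out {1}∪∅={1}
  n6('cd'): parent n5 fail=0; on 'd' 0 → fail=0;  out ∅∪∅=∅
  n3('acd'): parent n2 fail=5; on 'd' 5 → fail=6;  out {0}∪∅={0}
  n7('cda'): parent n6 fail=0; on 'a' 0 → fail=1;  out ∅∪∅=∅
  n8('cdac'): parent n7 fail=1; on 'c' 1 → fail=2;  out ∅∪∅=∅
  n11('acdd'): parent n3 fail=6; on 'd' 6→0 → fail=0;  out {3}∪∅={3}
  n9('cdacd'): parent n8 fail=2; on 'd' 2 → fail=3;  out ∅∪{0}={0}
  n10('cdacdd'): parent n9 fail=3; on 'd' 3 → fail=11;  out {2}∪{3}={2,3}

Text stream:
i=0 'd': node 0→0
i=1 'c': node 0→5
i=2 'd': node 5→6
i=3 'a': node 6→7
i=4 'c': node 7→8
i=5 'd': node 8→9  emit P0@[3:5]
i=6 'd': node 9→10  emit P2@[1:6],P3@[3:6]
i=7 'b': node 10→0 (fail-walked)
i=8 'c': node 0→5
i=9 'd': node 5→6
i=10 'a': node 6→7
i=11 'c': node 7→8
i=12 'd': node 8→9  emit P0@[10:12]
i=13 'd': node 9→10  emit P2@[8:13],P3@[10:13]
i=14 'a': node 10→1 (fail-walked)
i=15 'c': node 1→2
i=16 'd': node 2→3  emit P0@[14:16]
i=17 'c': node 3→5 (fail-walked)
i=18 'd': node 5→6
i=19 'a': node 6→7
i=20 'c': node 7→8
i=21 'd': node 8→9  emit P0@[19:21]
i=22 'd': node 9→10  emit P2@[17:22],P3@[19:22]
i=23 'c': node 10→5 (fail-walked)
i=24 'a': node 5→1 (fail-walked)
i=25 'c': node 1→2
i=26 'd': node 2→3  emit P0@[24:26]
i=27 'a': node 3→7 (fail-walked)
i=28 'c': node 7→8
i=29 'd': node 8→9  emit P0@[27:29]
i=30 'd': node 9→10  emit P2@[25:30],P3@[27:30]
i=31 'd': node 10→0 (fail-walked)
i=32 'a': node 0→1
i=33 'c': node 1→2
i=34 'a': node 2→1 (fail-walked)
i=35 'c': node 1→2
i=36 'd': node 2→3  emit P0@[34:36]
i=37 'd': node 3→11  emit P3@[34:37]
i=38 'a': node 11→1 (fail-walked)
i=39 'b': node 1→0 (fail-walked)
i=40 'd': node 0→0
i=41 'a': node 0→1
i=42 'd': node 1→4  emit P1@[41:42]
i=43 'b': node 4→0 (fail-walked)
i=44 'a': node 0→1
i=45 'd': node 1→4  emit P1@[44:45]

Result: [[5,0],[6,2],[6,3],[12,0],[13,2],[13,3],[16,0],[21,0],[22,2],[22,3],[26,0],[29,0],[30,2],[30,3],[36,0],[37,3],[42,1],[45,1]]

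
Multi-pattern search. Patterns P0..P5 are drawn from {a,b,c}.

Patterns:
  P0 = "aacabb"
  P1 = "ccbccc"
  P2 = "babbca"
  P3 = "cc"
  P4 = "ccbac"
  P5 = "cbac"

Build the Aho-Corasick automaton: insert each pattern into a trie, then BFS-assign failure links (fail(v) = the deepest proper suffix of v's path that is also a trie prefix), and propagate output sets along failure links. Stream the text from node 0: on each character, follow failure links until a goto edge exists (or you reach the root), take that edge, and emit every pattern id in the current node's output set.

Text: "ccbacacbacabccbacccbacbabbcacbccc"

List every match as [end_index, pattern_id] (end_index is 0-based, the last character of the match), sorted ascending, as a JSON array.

Construct AC machine:
Trie nodes:
  0='ε' goto a→1 b→13 c→7
  1='a' goto a→2
  2='aa' goto c→3
  3='aac' goto a→4
  4='aaca' goto b→5
  5='aacab' goto b→6
  6='aacabb' goto ·  ←P0
  7='c' goto b→21 c→8
  8='cc' goto b→9  ←P3
  9='ccb' goto a→19 c→10
  10='ccbc' goto c→11
  11='ccbcc' goto c→12
  12='ccbccc' goto ·  ←P1
  13='b' goto a→14
  14='ba' goto b→15
  15='bab' goto b→16
  16='babb' goto c→17
  17='babbc' goto a→18
  18='babbca' goto ·  ←P2
  19='ccba' goto c→20
  20='ccbac' goto ·  ←P4
  21='cb' goto a→22
  22='cba' goto c→23
  23='cbac' goto ·  ←P5

Failure links (BFS by depth):
  n1('a'): parent n0 fail=0; on 'a' 0 → fail=0;  out ∅∪∅=∅
  n7('c'): parent n0 fail=0; on 'c' 0 → fail=0;  out ∅∪∅=∅
  n13('b'): parent n0 fail=0; on 'b' 0 → fail=0;  out ∅∪∅=∅
  n2('aa'): parent n1 fail=0; on 'a' 0 → fail=1;  out ∅∪∅=∅
  n8('cc'): parent n7 fail=0; on 'c' 0 → fail=7;  out {3}∪∅={3}
  n14('ba'): parent n13 fail=0; on 'a' 0 → fail=1;  out ∅∪∅=∅
  n21('cb'): parent n7 fail=0; on 'b' 0 → fail=13;  out ∅∪∅=∅
  n3('aac'): parent n2 fail=1; on 'c' 1→0 → fail=7;  out ∅∪∅=∅
  n9('ccb'): parent n8 fail=7; on 'b' 7 → fail=21;  out ∅∪∅=∅
  n15('bab'): parent n14 fail=1; on 'b' 1→0 → fail=13;  out ∅∪∅=∅
  n22('cba'): parent n21 fail=13; on 'a' 13 → fail=14;  out ∅∪∅=∅
  n4('aaca'): parent n3 fail=7; on 'a' 7→0 → fail=1;  out ∅∪∅=∅
  n10('ccbc'): parent n9 fail=21; on 'c' 21→13→0 → fail=7;  out ∅∪∅=∅
  n16('babb'): parent n15 fail=13; on 'b' 13→0 → fail=13;  out ∅∪∅=∅
  n19('ccba'): parent n9 fail=21; on 'a' 21 → fail=22;  out ∅∪∅=∅
  n23('cbac'): parent n22 fail=14; on 'c' 14→1→0 → fail=7;  out {5}∪∅={5}
  n5('aacab'): parent n4 fail=1; on 'b' 1→0 → fail=13;  out ∅∪∅=∅
  n11('ccbcc'): parent n10 fail=7; on 'c' 7 → fail=8;  out ∅∪{3}={3}
  n17('babbc'): parent n16 fail=13; on 'c' 13→0 → fail=7;  out ∅∪∅=∅
  n20('ccbac'): parent n19 fail=22; on 'c' 22 → fail=23;  out {4}∪{5}={4,5}
  n6('aacabb'): parent n5 fail=13; on 'b' 13→0 → fail=13;  out {0}∪∅={0}
  n12('ccbccc'): parent n11 fail=8; on 'c' 8→7 → fail=8;  out {1}∪{3}={1,3}
  n18('babbca'): parent n17 fail=7; on 'a' 7→0 → fail=1;  out {2}∪∅={2}

Run:
pos 0 'c': at 7
pos 1 'c': at 8  ** P3@[0:1]
pos 2 'b': at 9
pos 3 'a': at 19
pos 4 'c': at 20  ** P4@[0:4],P5@[1:4]
pos 5 'a': at 1 (fail-walked)
pos 6 'c': at 7 (fail-walked)
pos 7 'b': at 21
pos 8 'a': at 22
pos 9 'c': at 23  ** P5@[6:9]
pos 10 'a': at 1 (fail-walked)
pos 11 'b': at 13 (fail-walked)
pos 12 'c': at 7 (fail-walked)
pos 13 'c': at 8  ** P3@[12:13]
pos 14 'b': at 9
pos 15 'a': at 19
pos 16 'c': at 20  ** P4@[12:16],P5@[13:16]
pos 17 'c': at 8 (fail-walked)  ** P3@[16:17]
pos 18 'c': at 8 (fail-walked)  ** P3@[17:18]
pos 19 'b': at 9
pos 20 'a': at 19
pos 21 'c': at 20  ** P4@[17:21],P5@[18:21]
pos 22 'b': at 21 (fail-walked)
pos 23 'a': at 22
pos 24 'b': at 15 (fail-walked)
pos 25 'b': at 16
pos 26 'c': at 17
pos 27 'a': at 18  ** P2@[22:27]
pos 28 'c': at 7 (fail-walked)
pos 29 'b': at 21
pos 30 'c': at 7 (fail-walked)
pos 31 'c': at 8  ** P3@[30:31]
pos 32 'c': at 8 (fail-walked)  ** P3@[31:32]

Result: [[1,3],[4,4],[4,5],[9,5],[13,3],[16,4],[16,5],[17,3],[18,3],[21,4],[21,5],[27,2],[31,3],[32,3]]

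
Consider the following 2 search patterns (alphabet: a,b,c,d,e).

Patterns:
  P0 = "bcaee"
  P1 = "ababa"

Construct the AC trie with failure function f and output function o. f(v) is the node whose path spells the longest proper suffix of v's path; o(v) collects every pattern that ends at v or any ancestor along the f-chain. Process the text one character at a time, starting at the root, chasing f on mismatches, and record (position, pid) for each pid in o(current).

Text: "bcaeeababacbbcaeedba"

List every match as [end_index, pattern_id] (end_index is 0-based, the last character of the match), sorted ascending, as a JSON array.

Construct AC machine:
Trie nodes:
  n0 'ε': a→6 b→1
  n1 'b': c→2
  n2 'bc': a→3
  n3 'bca': e→4
  n4 'bcae': e→5
  n5 'bcaee': ·  [P0 ends]
  n6 'a': b→7
  n7 'ab': a→8
  n8 'aba': b→9
  n9 'abab': a→10
  n10 'ababa': ·  [P1 ends]

BFS fail/out derivation:
  n1('b'): parent n0 fail=0; on 'b' 0 → fail=0;  out ∅∪∅=∅
  n6('a'): parent n0 fail=0; on 'a' 0 → fail=0;  out ∅∪∅=∅
  n2('bc'): parent n1 fail=0; on 'c' 0 → fail=0;  out ∅∪∅=∅
  n7('ab'): parent n6 fail=0; on 'b' 0 → fail=1;  out ∅∪∅=∅
  n3('bca'): parent n2 fail=0; on 'a' 0 → fail=6;  out ∅∪∅=∅
  n8('aba'): parent n7 fail=1; on 'a' 1→0 → fail=6;  out ∅∪∅=∅
  n4('bcae'): parent n3 fail=6; on 'e' 6→0 → fail=0;  out ∅∪∅=∅
  n9('abab'): parent n8 fail=6; on 'b' 6 → fail=7;  out ∅∪∅=∅
  n5('bcaee'): parent n4 fail=0; on 'e' 0 → fail=0;  out {0}∪∅={0}
  n10('ababa'): parent n9 fail=7; on 'a' 7 → fail=8;  out {1}∪∅={1}

Text stream:
pos 0 'b': at 1
pos 1 'c': at 2
pos 2 'a': at 3
pos 3 'e': at 4
pos 4 'e': at 5  emit P0@[0:4]
pos 5 'a': at 6 ·f
pos 6 'b': at 7
pos 7 'a': at 8
pos 8 'b': at 9
pos 9 'a': at 10  emit P1@[5:9]
pos 10 'c': at 0 ·f
pos 11 'b': at 1
pos 12 'b': at 1 ·f
pos 13 'c': at 2
pos 14 'a': at 3
pos 15 'e': at 4
pos 16 'e': at 5  emit P0@[12:16]
pos 17 'd': at 0 ·f
pos 18 'b': at 1
pos 19 'a': at 6 ·f

All matches (sorted): [[4,0],[9,1],[16,0]]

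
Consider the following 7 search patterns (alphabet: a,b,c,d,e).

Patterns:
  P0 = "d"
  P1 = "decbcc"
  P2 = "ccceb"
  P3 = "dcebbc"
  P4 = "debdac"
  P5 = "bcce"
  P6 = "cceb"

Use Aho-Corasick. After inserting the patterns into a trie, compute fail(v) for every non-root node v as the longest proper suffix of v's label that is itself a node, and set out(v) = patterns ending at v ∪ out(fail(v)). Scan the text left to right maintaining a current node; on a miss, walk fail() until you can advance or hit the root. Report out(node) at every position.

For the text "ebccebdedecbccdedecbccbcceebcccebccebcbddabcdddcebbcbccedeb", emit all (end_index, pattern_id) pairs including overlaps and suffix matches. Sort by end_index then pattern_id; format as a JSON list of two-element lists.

Construct AC machine:
Trie (insert patterns):
  0='ε' goto b→21 c→7 d→1
  1='d' goto c→12 e→2  [P0 ends]
  2='de' goto b→17 c→3
  3='dec' goto b→4
  4='decb' goto c→5
  5='decbc' goto c→6
  6='decbcc' goto ·  [P1 ends]
  7='c' goto c→8
  8='cc' goto c→9 e→25
  9='ccc' goto e→10
  10='ccce' goto b→11
  11='ccceb' goto ·  [P2 ends]
  12='dc' goto e→13
  13='dce' goto b→14
  14='dceb' goto b→15
  15='dcebb' goto c→16
  16='dcebbc' goto ·  [P3 ends]
  17='deb' goto d→18
  18='debd' goto a→19
  19='debda' goto c→20
  20='debdac' goto ·  [P4 ends]
  21='b' goto c→22
  22='bc' goto c→23
  23='bcc' goto e→24
  24='bcce' goto ·  [P5 ends]
  25='cce' goto b→26
  26='cceb' goto ·  [P6 ends]

Failure links (BFS by depth):
  n1('d'): parent n0 fail=0; on 'd' 0 → fail=0;  out {0}∪∅={0}
  n7('c'): parent n0 fail=0; on 'c' 0 → fail=0;  out ∅∪∅=∅
  n21('b'): parent n0 fail=0; on 'b' 0 → fail=0;  out ∅∪∅=∅
  n2('de'): parent n1 fail=0; on 'e' 0 → fail=0;  out ∅∪∅=∅
  n8('cc'): parent n7 fail=0; on 'c' 0 → fail=7;  out ∅∪∅=∅
  n12('dc'): parent n1 fail=0; on 'c' 0 → fail=7;  out ∅∪∅=∅
  n22('bc'): parent n21 fail=0; on 'c' 0 → fail=7;  out ∅∪∅=∅
  n3('dec'): parent n2 fail=0; on 'c' 0 → fail=7;  out ∅∪∅=∅
  n9('ccc'): parent n8 fail=7; on 'c' 7 → fail=8;  out ∅∪∅=∅
  n13('dce'): parent n12 fail=7; on 'e' 7→0 → fail=0;  out ∅∪∅=∅
  n17('deb'): parent n2 fail=0; on 'b' 0 → fail=21;  out ∅∪∅=∅
  n23('bcc'): parent n22 fail=7; on 'c' 7 → fail=8;  out ∅∪∅=∅
  n25('cce'): parent n8 fail=7; on 'e' 7→0 → fail=0;  out ∅∪∅=∅
  n4('decb'): parent n3 fail=7; on 'b' 7→0 → fail=21;  out ∅∪∅=∅
  n10('ccce'): parent n9 fail=8; on 'e' 8 → fail=25;  out ∅∪∅=∅
  n14('dceb'): parent n13 fail=0; on 'b' 0 → fail=21;  out ∅∪∅=∅
  n18('debd'): parent n17 fail=21; on 'd' 21→0 → fail=1;  out ∅∪{0}={0}
  n24('bcce'): parent n23 fail=8; on 'e' 8 → fail=25;  out {5}∪∅={5}
  n26('cceb'): parent n25 fail=0; on 'b' 0 → fail=21;  out {6}∪∅={6}
  n5('decbc'): parent n4 fail=21; on 'c' 21 → fail=22;  out ∅∪∅=∅
  n11('ccceb'): parent n10 fail=25; on 'b' 25 → fail=26;  out {2}∪{6}={2,6}
  n15('dcebb'): parent n14 fail=21; on 'b' 21→0 → fail=21;  out ∅∪∅=∅
  n19('debda'): parent n18 fail=1; on 'a' 1→0 → fail=0;  out ∅∪∅=∅
  n6('decbcc'): parent n5 fail=22; on 'c' 22 → fail=23;  out {1}∪∅={1}
  n16('dcebbc'): parent n15 fail=21; on 'c' 21 → fail=22;  out {3}∪∅={3}
  n20('debdac'): parent n19 fail=0; on 'c' 0 → fail=7;  out {4}∪∅={4}

Text stream:
pos 0 'e': at 0
pos 1 'b': at 21
pos 2 'c': at 22
pos 3 'c': at 23
pos 4 'e': at 24  ** P5@[1:4]
pos 5 'b': at 26 ·f  ** P6@[2:5]
pos 6 'd': at 1 ·f  ** P0@[6:6]
pos 7 'e': at 2
pos 8 'd': at 1 ·f  ** P0@[8:8]
pos 9 'e': at 2
pos 10 'c': at 3
pos 11 'b': at 4
pos 12 'c': at 5
pos 13 'c': at 6  ** P1@[8:13]
pos 14 'd': at 1 ·f  ** P0@[14:14]
pos 15 'e': at 2
pos 16 'd': at 1 ·f  ** P0@[16:16]
pos 17 'e': at 2
pos 18 'c': at 3
pos 19 'b': at 4
pos 20 'c': at 5
pos 21 'c': at 6  ** P1@[16:21]
pos 22 'b': at 21 ·f
pos 23 'c': at 22
pos 24 'c': at 23
pos 25 'e': at 24  ** P5@[22:25]
pos 26 'e': at 0 ·f
pos 27 'b': at 21
pos 28 'c': at 22
pos 29 'c': at 23
pos 30 'c': at 9 ·f
pos 31 'e': at 10
pos 32 'b': at 11  ** P2@[28:32],P6@[29:32]
pos 33 'c': at 22 ·f
pos 34 'c': at 23
pos 35 'e': at 24  ** P5@[32:35]
pos 36 'b': at 26 ·f  ** P6@[33:36]
pos 37 'c': at 22 ·f
pos 38 'b': at 21 ·f
pos 39 'd': at 1 ·f  ** P0@[39:39]
pos 40 'd': at 1 ·f  ** P0@[40:40]
pos 41 'a': at 0 ·f
pos 42 'b': at 21
pos 43 'c': at 22
pos 44 'd': at 1 ·f  ** P0@[44:44]
pos 45 'd': at 1 ·f  ** P0@[45:45]
pos 46 'd': at 1 ·f  ** P0@[46:46]
pos 47 'c': at 12
pos 48 'e': at 13
pos 49 'b': at 14
pos 50 'b': at 15
pos 51 'c': at 16  ** P3@[46:51]
pos 52 'b': at 21 ·f
pos 53 'c': at 22
pos 54 'c': at 23
pos 55 'e': at 24  ** P5@[52:55]
pos 56 'd': at 1 ·f  ** P0@[56:56]
pos 57 'e': at 2
pos 58 'b': at 17

Result: [[4,5],[5,6],[6,0],[8,0],[13,1],[14,0],[16,0],[21,1],[25,5],[32,2],[32,6],[35,5],[36,6],[39,0],[40,0],[44,0],[45,0],[46,0],[51,3],[55,5],[56,0]]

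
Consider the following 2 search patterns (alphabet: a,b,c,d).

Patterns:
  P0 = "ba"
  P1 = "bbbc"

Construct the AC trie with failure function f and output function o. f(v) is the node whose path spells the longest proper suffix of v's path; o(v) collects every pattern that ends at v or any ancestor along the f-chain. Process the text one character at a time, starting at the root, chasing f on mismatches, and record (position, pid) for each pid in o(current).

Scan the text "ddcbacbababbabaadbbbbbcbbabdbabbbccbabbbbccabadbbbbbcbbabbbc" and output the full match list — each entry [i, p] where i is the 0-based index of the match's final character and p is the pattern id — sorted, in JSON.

Construct AC machine:
Trie (insert patterns):
  0='ε' goto b→1
  1='b' goto a→2 b→3
  2='ba' goto ·  ←P0
  3='bb' goto b→4
  4='bbb' goto c→5
  5='bbbc' goto ·  ←P1

BFS fail/out derivation:
  n1('b'): parent n0 fail=0; on 'b' 0 → fail=0;  out ∅∪∅=∅
  n2('ba'): parent n1 fail=0; on 'a' 0 → fail=0;  out {0}∪∅={0}
  n3('bb'): parent n1 fail=0; on 'b' 0 → fail=1;  out ∅∪∅=∅
  n4('bbb'): parent n3 fail=1; on 'b' 1 → fail=3;  out ∅∪∅=∅
  n5('bbbc'): parent n4 fail=3; on 'c' 3→1→0 → fail=0;  out {1}∪∅={1}

Run:
i=0 'd': node 0→0
i=1 'd': node 0→0
i=2 'c': node 0→0
i=3 'b': node 0→1
i=4 'a': node 1→2  ** P0@[3:4]
i=5 'c': node 2→0 (via fail)
i=6 'b': node 0→1
i=7 'a': node 1→2  ** P0@[6:7]
i=8 'b': node 2→1 (via fail)
i=9 'a': node 1→2  ** P0@[8:9]
i=10 'b': node 2→1 (via fail)
i=11 'b': node 1→3
i=12 'a': node 3→2 (via fail)  ** P0@[11:12]
i=13 'b': node 2→1 (via fail)
i=14 'a': node 1→2  ** P0@[13:14]
i=15 'a': node 2→0 (via fail)
i=16 'd': node 0→0
i=17 'b': node 0→1
i=18 'b': node 1→3
i=19 'b': node 3→4
i=20 'b': node 4→4 (via fail)
i=21 'b': node 4→4 (via fail)
i=22 'c': node 4→5  ** P1@[19:22]
i=23 'b': node 5→1 (via fail)
i=24 'b': node 1→3
i=25 'a': node 3→2 (via fail)  ** P0@[24:25]
i=26 'b': node 2→1 (via fail)
i=27 'd': node 1→0 (via fail)
i=28 'b': node 0→1
i=29 'a': node 1→2  ** P0@[28:29]
i=30 'b': node 2→1 (via fail)
i=31 'b': node 1→3
i=32 'b': node 3→4
i=33 'c': node 4→5  ** P1@[30:33]
i=34 'c': node 5→0 (via fail)
i=35 'b': node 0→1
i=36 'a': node 1→2  ** P0@[35:36]
i=37 'b': node 2→1 (via fail)
i=38 'b': node 1→3
i=39 'b': node 3→4
i=40 'b': node 4→4 (via fail)
i=41 'c': node 4→5  ** P1@[38:41]
i=42 'c': node 5→0 (via fail)
i=43 'a': node 0→0
i=44 'b': node 0→1
i=45 'a': node 1→2  ** P0@[44:45]
i=46 'd': node 2→0 (via fail)
i=47 'b': node 0→1
i=48 'b': node 1→3
i=49 'b': node 3→4
i=50 'b': node 4→4 (via fail)
i=51 'b': node 4→4 (via fail)
i=52 'c': node 4→5  ** P1@[49:52]
i=53 'b': node 5→1 (via fail)
i=54 'b': node 1→3
i=55 'a': node 3→2 (via fail)  ** P0@[54:55]
i=56 'b': node 2→1 (via fail)
i=57 'b': node 1→3
i=58 'b': node 3→4
i=59 'c': node 4→5  ** P1@[56:59]

Result: [[4,0],[7,0],[9,0],[12,0],[14,0],[22,1],[25,0],[29,0],[33,1],[36,0],[41,1],[45,0],[52,1],[55,0],[59,1]]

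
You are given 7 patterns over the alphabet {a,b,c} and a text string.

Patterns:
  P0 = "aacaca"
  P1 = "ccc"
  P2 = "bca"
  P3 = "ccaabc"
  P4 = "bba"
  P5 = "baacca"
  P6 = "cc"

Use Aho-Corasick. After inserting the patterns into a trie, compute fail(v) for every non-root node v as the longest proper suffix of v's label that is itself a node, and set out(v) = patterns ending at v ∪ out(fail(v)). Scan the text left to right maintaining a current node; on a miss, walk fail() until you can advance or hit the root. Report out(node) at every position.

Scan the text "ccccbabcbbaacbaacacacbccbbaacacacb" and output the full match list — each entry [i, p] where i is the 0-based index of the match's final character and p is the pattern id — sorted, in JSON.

Construct AC machine:
Trie nodes:
  0='ε' goto a→1 b→10 c→7
  1='a' goto a→2
  2='aa' goto c→3
  3='aac' goto a→4
  4='aaca' goto c→5
  5='aacac' goto a→6
  6='aacaca' goto ·  ←P0
  7='c' goto c→8
  8='cc' goto a→13 c→9  ←P6
  9='ccc' goto ·  ←P1
  10='b' goto a→19 b→17 c→11
  11='bc' goto a→12
  12='bca' goto ·  ←P2
  13='cca' goto a→14
  14='ccaa' goto b→15
  15='ccaab' goto c→16
  16='ccaabc' goto ·  ←P3
  17='bb' goto a→18
  18='bba' goto ·  ←P4
  19='ba' goto a→20
  20='baa' goto c→21
  21='baac' goto c→22
  22='baacc' goto a→23
  23='baacca' goto ·  ←P5

BFS fail/out derivation:
  fail(1) 'a': from fail(0)=0 chase 'a': 0 ⇒ 0;  out=∅∪out(0)=∅
  fail(7) 'c': from fail(0)=0 chase 'c': 0 ⇒ 0;  out=∅∪out(0)=∅
  fail(10) 'b': from fail(0)=0 chase 'b': 0 ⇒ 0;  out=∅∪out(0)=∅
  fail(2) 'aa': from fail(1)=0 chase 'a': 0 ⇒ 1;  out=∅∪out(1)=∅
  fail(8) 'cc': from fail(7)=0 chase 'c': 0 ⇒ 7;  out={6}∪out(7)={6}
  fail(11) 'bc': from fail(10)=0 chase 'c': 0 ⇒ 7;  out=∅∪out(7)=∅
  fail(17) 'bb': from fail(10)=0 chase 'b': 0 ⇒ 10;  out=∅∪out(10)=∅
  fail(19) 'ba': from fail(10)=0 chase 'a': 0 ⇒ 1;  out=∅∪out(1)=∅
  fail(3) 'aac': from fail(2)=1 chase 'c': 1→0 ⇒ 7;  out=∅∪out(7)=∅
  fail(9) 'ccc': from fail(8)=7 chase 'c': 7 ⇒ 8;  out={1}∪out(8)={1,6}
  fail(12) 'bca': from fail(11)=7 chase 'a': 7→0 ⇒ 1;  out={2}∪out(1)={2}
  fail(13) 'cca': from fail(8)=7 chase 'a': 7→0 ⇒ 1;  out=∅∪out(1)=∅
  fail(18) 'bba': from fail(17)=10 chase 'a': 10 ⇒ 19;  out={4}∪out(19)={4}
  fail(20) 'baa': from fail(19)=1 chase 'a': 1 ⇒ 2;  out=∅∪out(2)=∅
  fail(4) 'aaca': from fail(3)=7 chase 'a': 7→0 ⇒ 1;  out=∅∪out(1)=∅
  fail(14) 'ccaa': from fail(13)=1 chase 'a': 1 ⇒ 2;  out=∅∪out(2)=∅
  fail(21) 'baac': from fail(20)=2 chase 'c': 2 ⇒ 3;  out=∅∪out(3)=∅
  fail(5) 'aacac': from fail(4)=1 chase 'c': 1→0 ⇒ 7;  out=∅∪out(7)=∅
  fail(15) 'ccaab': from fail(14)=2 chase 'b': 2→1→0 ⇒ 10;  out=∅∪out(10)=∅
  fail(22) 'baacc': from fail(21)=3 chase 'c': 3→7 ⇒ 8;  out=∅∪out(8)={6}
  fail(6) 'aacaca': from fail(5)=7 chase 'a': 7→0 ⇒ 1;  out={0}∪out(1)={0}
  fail(16) 'ccaabc': from fail(15)=10 chase 'c': 10 ⇒ 11;  out={3}∪out(11)={3}
  fail(23) 'baacca': from fail(22)=8 chase 'a': 8 ⇒ 13;  out={5}∪out(13)={5}

Run:
i=0 'c': node 0→7
i=1 'c': node 7→8  → match P6@[0:1]
i=2 'c': node 8→9  → match P1@[0:2],P6@[1:2]
i=3 'c': node 9→9 (via fail)  → match P1@[1:3],P6@[2:3]
i=4 'b': node 9→10 (via fail)
i=5 'a': node 10→19
i=6 'b': node 19→10 (via fail)
i=7 'c': node 10→11
i=8 'b': node 11→10 (via fail)
i=9 'b': node 10→17
i=10 'a': node 17→18  → match P4@[8:10]
i=11 'a': node 18→20 (via fail)
i=12 'c': node 20→21
i=13 'b': node 21→10 (via fail)
i=14 'a': node 10→19
i=15 'a': node 19→20
i=16 'c': node 20→21
i=17 'a': node 21→4 (via fail)
i=18 'c': node 4→5
i=19 'a': node 5→6  → match P0@[14:19]
i=20 'c': node 6→7 (via fail)
i=21 'b': node 7→10 (via fail)
i=22 'c': node 10→11
i=23 'c': node 11→8 (via fail)  → match P6@[22:23]
i=24 'b': node 8→10 (via fail)
i=25 'b': node 10→17
i=26 'a': node 17→18  → match P4@[24:26]
i=27 'a': node 18→20 (via fail)
i=28 'c': node 20→21
i=29 'a': node 21→4 (via fail)
i=30 'c': node 4→5
i=31 'a': node 5→6  → match P0@[26:31]
i=32 'c': node 6→7 (via fail)
i=33 'b': node 7→10 (via fail)

Matches: [[1,6],[2,1],[2,6],[3,1],[3,6],[10,4],[19,0],[23,6],[26,4],[31,0]]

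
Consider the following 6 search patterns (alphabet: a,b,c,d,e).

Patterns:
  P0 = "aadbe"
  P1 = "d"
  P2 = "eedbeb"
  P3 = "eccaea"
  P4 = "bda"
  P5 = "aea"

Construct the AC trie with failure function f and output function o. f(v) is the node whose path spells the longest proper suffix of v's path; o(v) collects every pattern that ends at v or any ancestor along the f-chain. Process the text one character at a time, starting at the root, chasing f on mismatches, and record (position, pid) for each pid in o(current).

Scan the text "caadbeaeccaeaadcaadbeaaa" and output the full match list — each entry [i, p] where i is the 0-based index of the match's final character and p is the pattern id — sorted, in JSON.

Build automaton:
Trie nodes:
  0='ε' goto a→1 b→18 d→6 e→7
  1='a' goto a→2 e→21
  2='aa' goto d→3
  3='aad' goto b→4
  4='aadb' goto e→5
  5='aadbe' goto ·  [P0 ends]
  6='d' goto ·  [P1 ends]
  7='e' goto c→13 e→8
  8='ee' goto d→9
  9='eed' goto b→10
  10='eedb' goto e→11
  11='eedbe' goto b→12
  12='eedbeb' goto ·  [P2 ends]
  13='ec' goto c→14
  14='ecc' goto a→15
  15='ecca' goto e→16
  16='eccae' goto a→17
  17='eccaea' goto ·  [P3 ends]
  18='b' goto d→19
  19='bd' goto a→20
  20='bda' goto ·  [P4 ends]
  21='ae' goto a→22
  22='aea' goto ·  [P5 ends]

BFS fail/out derivation:
  fail(1) 'a': from fail(0)=0 chase 'a': 0 ⇒ 0;  out=∅∪out(0)=∅
  fail(6) 'd': from fail(0)=0 chase 'd': 0 ⇒ 0;  out={1}∪out(0)={1}
  fail(7) 'e': from fail(0)=0 chase 'e': 0 ⇒ 0;  out=∅∪out(0)=∅
  fail(18) 'b': from fail(0)=0 chase 'b': 0 ⇒ 0;  out=∅∪out(0)=∅
  fail(2) 'aa': from fail(1)=0 chase 'a': 0 ⇒ 1;  out=∅∪out(1)=∅
  fail(8) 'ee': from fail(7)=0 chase 'e': 0 ⇒ 7;  out=∅∪out(7)=∅
  fail(13) 'ec': from fail(7)=0 chase 'c': 0 ⇒ 0;  out=∅∪out(0)=∅
  fail(19) 'bd': from fail(18)=0 chase 'd': 0 ⇒ 6;  out=∅∪out(6)={1}
  fail(21) 'ae': from fail(1)=0 chase 'e': 0 ⇒ 7;  out=∅∪out(7)=∅
  fail(3) 'aad': from fail(2)=1 chase 'd': 1→0 ⇒ 6;  out=∅∪out(6)={1}
  fail(9) 'eed': from fail(8)=7 chase 'd': 7→0 ⇒ 6;  out=∅∪out(6)={1}
  fail(14) 'ecc': from fail(13)=0 chase 'c': 0 ⇒ 0;  out=∅∪out(0)=∅
  fail(20) 'bda': from fail(19)=6 chase 'a': 6→0 ⇒ 1;  out={4}∪out(1)={4}
  fail(22) 'aea': from fail(21)=7 chase 'a': 7→0 ⇒ 1;  out={5}∪out(1)={5}
  fail(4) 'aadb': from fail(3)=6 chase 'b': 6→0 ⇒ 18;  out=∅∪out(18)=∅
  fail(10) 'eedb': from fail(9)=6 chase 'b': 6→0 ⇒ 18;  out=∅∪out(18)=∅
  fail(15) 'ecca': from fail(14)=0 chase 'a': 0 ⇒ 1;  out=∅∪out(1)=∅
  fail(5) 'aadbe': from fail(4)=18 chase 'e': 18→0 ⇒ 7;  out={0}∪out(7)={0}
  fail(11) 'eedbe': from fail(10)=18 chase 'e': 18→0 ⇒ 7;  out=∅∪out(7)=∅
  fail(16) 'eccae': from fail(15)=1 chase 'e': 1 ⇒ 21;  out=∅∪out(21)=∅
  fail(12) 'eedbeb': from fail(11)=7 chase 'b': 7→0 ⇒ 18;  out={2}∪out(18)={2}
  fail(17) 'eccaea': from fail(16)=21 chase 'a': 21 ⇒ 22;  out={3}∪out(22)={3,5}

Scan:
i=0 'c': node 0→0
i=1 'a': node 0→1
i=2 'a': node 1→2
i=3 'd': node 2→3  ** P1@[3:3]
i=4 'b': node 3→4
i=5 'e': node 4→5  ** P0@[1:5]
i=6 'a': node 5→1 ·f
i=7 'e': node 1→21
i=8 'c': node 21→13 ·f
i=9 'c': node 13→14
i=10 'a': node 14→15
i=11 'e': node 15→16
i=12 'a': node 16→17  ** P3@[7:12],P5@[10:12]
i=13 'a': node 17→2 ·f
i=14 'd': node 2→3  ** P1@[14:14]
i=15 'c': node 3→0 ·f
i=16 'a': node 0→1
i=17 'a': node 1→2
i=18 'd': node 2→3  ** P1@[18:18]
i=19 'b': node 3→4
i=20 'e': node 4→5  ** P0@[16:20]
i=21 'a': node 5→1 ·f
i=22 'a': node 1→2
i=23 'a': node 2→2 ·f

All matches (sorted): [[3,1],[5,0],[12,3],[12,5],[14,1],[18,1],[20,0]]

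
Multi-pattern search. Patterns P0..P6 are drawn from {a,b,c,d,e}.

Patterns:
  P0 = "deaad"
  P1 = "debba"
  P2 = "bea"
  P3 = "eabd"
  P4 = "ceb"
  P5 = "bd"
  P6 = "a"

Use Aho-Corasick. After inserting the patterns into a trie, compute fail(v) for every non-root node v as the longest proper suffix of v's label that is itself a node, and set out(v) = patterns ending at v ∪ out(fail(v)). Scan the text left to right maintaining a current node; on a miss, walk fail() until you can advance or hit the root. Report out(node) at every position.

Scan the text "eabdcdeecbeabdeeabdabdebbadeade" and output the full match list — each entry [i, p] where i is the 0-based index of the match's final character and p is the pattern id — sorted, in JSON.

Build automaton:
Trie nodes:
  n0 'ε': a→20 b→9 c→16 d→1 e→12
  n1 'd': e→2
  n2 'de': a→3 b→6
  n3 'dea': a→4
  n4 'deaa': d→5
  n5 'deaad': ·  [P0 ends]
  n6 'deb': b→7
  n7 'debb': a→8
  n8 'debba': ·  [P1 ends]
  n9 'b': d→19 e→10
  n10 'be': a→11
  n11 'bea': ·  [P2 ends]
  n12 'e': a→13
  n13 'ea': b→14
  n14 'eab': d→15
  n15 'eabd': ·  [P3 ends]
  n16 'c': e→17
  n17 'ce': b→18
  n18 'ceb': ·  [P4 ends]
  n19 'bd': ·  [P5 ends]
  n20 'a': ·  [P6 ends]

Failure links (BFS by depth):
  n1('d'): parent n0 fail=0; on 'd' 0 → fail=0;  out ∅∪∅=∅
  n9('b'): parent n0 fail=0; on 'b' 0 → fail=0;  out ∅∪∅=∅
  n12('e'): parent n0 fail=0; on 'e' 0 → fail=0;  out ∅∪∅=∅
  n16('c'): parent n0 fail=0; on 'c' 0 → fail=0;  out ∅∪∅=∅
  n20('a'): parent n0 fail=0; on 'a' 0 → fail=0;  out {6}∪∅={6}
  n2('de'): parent n1 fail=0; on 'e' 0 → fail=12;  out ∅∪∅=∅
  n10('be'): parent n9 fail=0; on 'e' 0 → fail=12;  out ∅∪∅=∅
  n13('ea'): parent n12 fail=0; on 'a' 0 → fail=20;  out ∅∪{6}={6}
  n17('ce'): parent n16 fail=0; on 'e' 0 → fail=12;  out ∅∪∅=∅
  n19('bd'): parent n9 fail=0; on 'd' 0 → fail=1;  out {5}∪∅={5}
  n3('dea'): parent n2 fail=12; on 'a' 12 → fail=13;  out ∅∪{6}={6}
  n6('deb'): parent n2 fail=12; on 'b' 12→0 → fail=9;  out ∅∪∅=∅
  n11('bea'): parent n10 fail=12; on 'a' 12 → fail=13;  out {2}∪{6}={2,6}
  n14('eab'): parent n13 fail=20; on 'b' 20→0 → fail=9;  out ∅∪∅=∅
  n18('ceb'): parent n17 fail=12; on 'b' 12→0 → fail=9;  out {4}∪∅={4}
  n4('deaa'): parent n3 fail=13; on 'a' 13→20→0 → fail=20;  out ∅∪{6}={6}
  n7('debb'): parent n6 fail=9; on 'b' 9→0 → fail=9;  out ∅∪∅=∅
  n15('eabd'): parent n14 fail=9; on 'd' 9 → fail=19;  out {3}∪{5}={3,5}
  n5('deaad'): parent n4 fail=20; on 'd' 20→0 → fail=1;  out {0}∪∅={0}
  n8('debba'): parent n7 fail=9; on 'a' 9→0 → fail=20;  out {1}∪{6}={1,6}

Run:
i=0 'e': node 0→12
i=1 'a': node 12→13  → match P6@[1:1]
i=2 'b': node 13→14
i=3 'd': node 14→15  → match P3@[0:3],P5@[2:3]
i=4 'c': node 15→16 (fail-walked)
i=5 'd': node 16→1 (fail-walked)
i=6 'e': node 1→2
i=7 'e': node 2→12 (fail-walked)
i=8 'c': node 12→16 (fail-walked)
i=9 'b': node 16→9 (fail-walked)
i=10 'e': node 9→10
i=11 'a': node 10→11  → match P2@[9:11],P6@[11:11]
i=12 'b': node 11→14 (fail-walked)
i=13 'd': node 14→15  → match P3@[10:13],P5@[12:13]
i=14 'e': node 15→2 (fail-walked)
i=15 'e': node 2→12 (fail-walked)
i=16 'a': node 12→13  → match P6@[16:16]
i=17 'b': node 13→14
i=18 'd': node 14→15  → match P3@[15:18],P5@[17:18]
i=19 'a': node 15→20 (fail-walked)  → match P6@[19:19]
i=20 'b': node 20→9 (fail-walked)
i=21 'd': node 9→19  → match P5@[20:21]
i=22 'e': node 19→2 (fail-walked)
i=23 'b': node 2→6
i=24 'b': node 6→7
i=25 'a': node 7→8  → match P1@[21:25],P6@[25:25]
i=26 'd': node 8→1 (fail-walked)
i=27 'e': node 1→2
i=28 'a': node 2→3  → match P6@[28:28]
i=29 'd': node 3→1 (fail-walked)
i=30 'e': node 1→2

All matches (sorted): [[1,6],[3,3],[3,5],[11,2],[11,6],[13,3],[13,5],[16,6],[18,3],[18,5],[19,6],[21,5],[25,1],[25,6],[28,6]]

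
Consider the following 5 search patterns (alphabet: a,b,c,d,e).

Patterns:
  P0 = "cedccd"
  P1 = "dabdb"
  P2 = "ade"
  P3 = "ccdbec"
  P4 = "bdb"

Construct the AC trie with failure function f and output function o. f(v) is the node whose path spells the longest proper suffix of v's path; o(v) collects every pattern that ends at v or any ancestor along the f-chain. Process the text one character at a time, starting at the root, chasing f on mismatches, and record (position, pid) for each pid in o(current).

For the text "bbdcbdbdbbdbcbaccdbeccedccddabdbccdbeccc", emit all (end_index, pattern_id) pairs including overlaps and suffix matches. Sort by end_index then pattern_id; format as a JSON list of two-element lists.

Build automaton:
Trie nodes:
  0='ε' goto a→12 b→20 c→1 d→7
  1='c' goto c→15 e→2
  2='ce' goto d→3
  3='ced' goto c→4
  4='cedc' goto c→5
  5='cedcc' goto d→6
  6='cedccd' goto ·  ←P0
  7='d' goto a→8
  8='da' goto b→9
  9='dab' goto d→10
  10='dabd' goto b→11
  11='dabdb' goto ·  ←P1
  12='a' goto d→13
  13='ad' goto e→14
  14='ade' goto ·  ←P2
  15='cc' goto d→16
  16='ccd' goto b→17
  17='ccdb' goto e→18
  18='ccdbe' goto c→19
  19='ccdbec' goto ·  ←P3
  20='b' goto d→21
  21='bd' goto b→22
  22='bdb' goto ·  ←P4

Failure links (BFS by depth):
  n1('c'): parent n0 fail=0; on 'c' 0 → fail=0;  out ∅∪∅=∅
  n7('d'): parent n0 fail=0; on 'd' 0 → fail=0;  out ∅∪∅=∅
  n12('a'): parent n0 fail=0; on 'a' 0 → fail=0;  out ∅∪∅=∅
  n20('b'): parent n0 fail=0; on 'b' 0 → fail=0;  out ∅∪∅=∅
  n2('ce'): parent n1 fail=0; on 'e' 0 → fail=0;  out ∅∪∅=∅
  n8('da'): parent n7 fail=0; on 'a' 0 → fail=12;  out ∅∪∅=∅
  n13('ad'): parent n12 fail=0; on 'd' 0 → fail=7;  out ∅∪∅=∅
  n15('cc'): parent n1 fail=0; on 'c' 0 → fail=1;  out ∅∪∅=∅
  n21('bd'): parent n20 fail=0; on 'd' 0 → fail=7;  out ∅∪∅=∅
  n3('ced'): parent n2 fail=0; on 'd' 0 → fail=7;  out ∅∪∅=∅
  n9('dab'): parent n8 fail=12; on 'b' 12→0 → fail=20;  out ∅∪∅=∅
  n14('ade'): parent n13 fail=7; on 'e' 7→0 → fail=0;  out {2}∪∅={2}
  n16('ccd'): parent n15 fail=1; on 'd' 1→0 → fail=7;  out ∅∪∅=∅
  n22('bdb'): parent n21 fail=7; on 'b' 7→0 → fail=20;  out {4}∪∅={4}
  n4('cedc'): parent n3 fail=7; on 'c' 7→0 → fail=1;  out ∅∪∅=∅
  n10('dabd'): parent n9 fail=20; on 'd' 20 → fail=21;  out ∅∪∅=∅
  n17('ccdb'): parent n16 fail=7; on 'b' 7→0 → fail=20;  out ∅∪∅=∅
  n5('cedcc'): parent n4 fail=1; on 'c' 1 → fail=15;  out ∅∪∅=∅
  n11('dabdb'): parent n10 fail=21; on 'b' 21 → fail=22;  out {1}∪{4}={1,4}
  n18('ccdbe'): parent n17 fail=20; on 'e' 20→0 → fail=0;  out ∅∪∅=∅
  n6('cedccd'): parent n5 fail=15; on 'd' 15 → fail=16;  out {0}∪∅={0}
  n19('ccdbec'): parent n18 fail=0; on 'c' 0 → fail=1;  out {3}∪∅={3}

Scan:
i=0 'b': node 0→20
i=1 'b': node 20→20 (via fail)
i=2 'd': node 20→21
i=3 'c': node 21→1 (via fail)
i=4 'b': node 1→20 (via fail)
i=5 'd': node 20→21
i=6 'b': node 21→22  emit P4@[4:6]
i=7 'd': node 22→21 (via fail)
i=8 'b': node 21→22  emit P4@[6:8]
i=9 'b': node 22→20 (via fail)
i=10 'd': node 20→21
i=11 'b': node 21→22  emit P4@[9:11]
i=12 'c': node 22→1 (via fail)
i=13 'b': node 1→20 (via fail)
i=14 'a': node 20→12 (via fail)
i=15 'c': node 12→1 (via fail)
i=16 'c': node 1→15
i=17 'd': node 15→16
i=18 'b': node 16→17
i=19 'e': node 17→18
i=20 'c': node 18→19  emit P3@[15:20]
i=21 'c': node 19→15 (via fail)
i=22 'e': node 15→2 (via fail)
i=23 'd': node 2→3
i=24 'c': node 3→4
i=25 'c': node 4→5
i=26 'd': node 5→6  emit P0@[21:26]
i=27 'd': node 6→7 (via fail)
i=28 'a': node 7→8
i=29 'b': node 8→9
i=30 'd': node 9→10
i=31 'b': node 10→11  emit P1@[27:31],P4@[29:31]
i=32 'c': node 11→1 (via fail)
i=33 'c': node 1→15
i=34 'd': node 15→16
i=35 'b': node 16→17
i=36 'e': node 17→18
i=37 'c': node 18→19  emit P3@[32:37]
i=38 'c': node 19→15 (via fail)
i=39 'c': node 15→15 (via fail)

Matches: [[6,4],[8,4],[11,4],[20,3],[26,0],[31,1],[31,4],[37,3]]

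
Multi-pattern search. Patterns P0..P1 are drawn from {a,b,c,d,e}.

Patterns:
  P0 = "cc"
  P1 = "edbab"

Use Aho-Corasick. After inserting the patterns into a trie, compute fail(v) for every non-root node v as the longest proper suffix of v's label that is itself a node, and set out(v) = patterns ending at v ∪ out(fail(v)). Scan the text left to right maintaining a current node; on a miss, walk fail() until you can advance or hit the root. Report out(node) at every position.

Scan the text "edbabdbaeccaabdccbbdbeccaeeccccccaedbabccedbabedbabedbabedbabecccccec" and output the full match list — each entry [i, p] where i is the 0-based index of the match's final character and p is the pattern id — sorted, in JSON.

Build automaton:
Trie nodes:
  0='ε' goto c→1 e→3
  1='c' goto c→2
  2='cc' goto ·  [P0 ends]
  3='e' goto d→4
  4='ed' goto b→5
  5='edb' goto a→6
  6='edba' goto b→7
  7='edbab' goto ·  [P1 ends]

Failure links (BFS by depth):
  fail(1) 'c': from fail(0)=0 chase 'c': 0 ⇒ 0;  out=∅∪out(0)=∅
  fail(3) 'e': from fail(0)=0 chase 'e': 0 ⇒ 0;  out=∅∪out(0)=∅
  fail(2) 'cc': from fail(1)=0 chase 'c': 0 ⇒ 1;  out={0}∪out(1)={0}
  fail(4) 'ed': from fail(3)=0 chase 'd': 0 ⇒ 0;  out=∅∪out(0)=∅
  fail(5) 'edb': from fail(4)=0 chase 'b': 0 ⇒ 0;  out=∅∪out(0)=∅
  fail(6) 'edba': from fail(5)=0 chase 'a': 0 ⇒ 0;  out=∅∪out(0)=∅
  fail(7) 'edbab': from fail(6)=0 chase 'b': 0 ⇒ 0;  out={1}∪out(0)={1}

Run:
i=0 'e': node 0→3
i=1 'd': node 3→4
i=2 'b': node 4→5
i=3 'a': node 5→6
i=4 'b': node 6→7  emit P1@[0:4]
i=5 'd': node 7→0 (via fail)
i=6 'b': node 0→0
i=7 'a': node 0→0
i=8 'e': node 0→3
i=9 'c': node 3→1 (via fail)
i=10 'c': node 1→2  emit P0@[9:10]
i=11 'a': node 2→0 (via fail)
i=12 'a': node 0→0
i=13 'b': node 0→0
i=14 'd': node 0→0
i=15 'c': node 0→1
i=16 'c': node 1→2  emit P0@[15:16]
i=17 'b': node 2→0 (via fail)
i=18 'b': node 0→0
i=19 'd': node 0→0
i=20 'b': node 0→0
i=21 'e': node 0→3
i=22 'c': node 3→1 (via fail)
i=23 'c': node 1→2  emit P0@[22:23]
i=24 'a': node 2→0 (via fail)
i=25 'e': node 0→3
i=26 'e': node 3→3 (via fail)
i=27 'c': node 3→1 (via fail)
i=28 'c': node 1→2  emit P0@[27:28]
i=29 'c': node 2→2 (via fail)  emit P0@[28:29]
i=30 'c': node 2→2 (via fail)  emit P0@[29:30]
i=31 'c': node 2→2 (via fail)  emit P0@[30:31]
i=32 'c': node 2→2 (via fail)  emit P0@[31:32]
i=33 'a': node 2→0 (via fail)
i=34 'e': node 0→3
i=35 'd': node 3→4
i=36 'b': node 4→5
i=37 'a': node 5→6
i=38 'b': node 6→7  emit P1@[34:38]
i=39 'c': node 7→1 (via fail)
i=40 'c': node 1→2  emit P0@[39:40]
i=41 'e': node 2→3 (via fail)
i=42 'd': node 3→4
i=43 'b': node 4→5
i=44 'a': node 5→6
i=45 'b': node 6→7  emit P1@[41:45]
i=46 'e': node 7→3 (via fail)
i=47 'd': node 3→4
i=48 'b': node 4→5
i=49 'a': node 5→6
i=50 'b': node 6→7  emit P1@[46:50]
i=51 'e': node 7→3 (via fail)
i=52 'd': node 3→4
i=53 'b': node 4→5
i=54 'a': node 5→6
i=55 'b': node 6→7  emit P1@[51:55]
i=56 'e': node 7→3 (via fail)
i=57 'd': node 3→4
i=58 'b': node 4→5
i=59 'a': node 5→6
i=60 'b': node 6→7  emit P1@[56:60]
i=61 'e': node 7→3 (via fail)
i=62 'c': node 3→1 (via fail)
i=63 'c': node 1→2  emit P0@[62:63]
i=64 'c': node 2→2 (via fail)  emit P0@[63:64]
i=65 'c': node 2→2 (via fail)  emit P0@[64:65]
i=66 'c': node 2→2 (via fail)  emit P0@[65:66]
i=67 'e': node 2→3 (via fail)
i=68 'c': node 3→1 (via fail)

Result: [[4,1],[10,0],[16,0],[23,0],[28,0],[29,0],[30,0],[31,0],[32,0],[38,1],[40,0],[45,1],[50,1],[55,1],[60,1],[63,0],[64,0],[65,0],[66,0]]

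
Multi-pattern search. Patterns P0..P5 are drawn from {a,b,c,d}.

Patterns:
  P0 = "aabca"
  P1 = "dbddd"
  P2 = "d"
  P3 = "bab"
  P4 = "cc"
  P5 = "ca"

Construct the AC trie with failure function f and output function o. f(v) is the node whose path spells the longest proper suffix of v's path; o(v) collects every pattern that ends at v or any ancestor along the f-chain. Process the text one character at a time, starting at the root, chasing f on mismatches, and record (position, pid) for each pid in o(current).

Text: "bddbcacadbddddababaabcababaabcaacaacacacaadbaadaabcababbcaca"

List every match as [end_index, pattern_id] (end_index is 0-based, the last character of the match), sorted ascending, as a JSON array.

Construct AC machine:
Trie nodes:
  0='ε' goto a→1 b→11 c→14 d→6
  1='a' goto a→2
  2='aa' goto b→3
  3='aab' goto c→4
  4='aabc' goto a→5
  5='aabca' goto ·  [P0 ends]
  6='d' goto b→7  [P2 ends]
  7='db' goto d→8
  8='dbd' goto d→9
  9='dbdd' goto d→10
  10='dbddd' goto ·  [P1 ends]
  11='b' goto a→12
  12='ba' goto b→13
  13='bab' goto ·  [P3 ends]
  14='c' goto a→16 c→15
  15='cc' goto ·  [P4 ends]
  16='ca' goto ·  [P5 ends]

BFS fail/out derivation:
  n1('a'): parent n0 fail=0; on 'a' 0 → fail=0;  out ∅∪∅=∅
  n6('d'): parent n0 fail=0; on 'd' 0 → fail=0;  out {2}∪∅={2}
  n11('b'): parent n0 fail=0; on 'b' 0 → fail=0;  out ∅∪∅=∅
  n14('c'): parent n0 fail=0; on 'c' 0 → fail=0;  out ∅∪∅=∅
  n2('aa'): parent n1 fail=0; on 'a' 0 → fail=1;  out ∅∪∅=∅
  n7('db'): parent n6 fail=0; on 'b' 0 → fail=11;  out ∅∪∅=∅
  n12('ba'): parent n11 fail=0; on 'a' 0 → fail=1;  out ∅∪∅=∅
  n15('cc'): parent n14 fail=0; on 'c' 0 → fail=14;  out {4}∪∅={4}
  n16('ca'): parent n14 fail=0; on 'a' 0 → fail=1;  out {5}∪∅={5}
  n3('aab'): parent n2 fail=1; on 'b' 1→0 → fail=11;  out ∅∪∅=∅
  n8('dbd'): parent n7 fail=11; on 'd' 11→0 → fail=6;  out ∅∪{2}={2}
  n13('bab'): parent n12 fail=1; on 'b' 1→0 → fail=11;  out {3}∪∅={3}
  n4('aabc'): parent n3 fail=11; on 'c' 11→0 → fail=14;  out ∅∪∅=∅
  n9('dbdd'): parent n8 fail=6; on 'd' 6→0 → fail=6;  out ∅∪{2}={2}
  n5('aabca'): parent n4 fail=14; on 'a' 14 → fail=16;  out {0}∪{5}={0,5}
  n10('dbddd'): parent n9 fail=6; on 'd' 6→0 → fail=6;  out {1}∪{2}={1,2}

Text stream:
i=0 'b': node 0→11
i=1 'd': node 11→6 (via fail)  ** P2@[1:1]
i=2 'd': node 6→6 (via fail)  ** P2@[2:2]
i=3 'b': node 6→7
i=4 'c': node 7→14 (via fail)
i=5 'a': node 14→16  ** P5@[4:5]
i=6 'c': node 16→14 (via fail)
i=7 'a': node 14→16  ** P5@[6:7]
i=8 'd': node 16→6 (via fail)  ** P2@[8:8]
i=9 'b': node 6→7
i=10 'd': node 7→8  ** P2@[10:10]
i=11 'd': node 8→9  ** P2@[11:11]
i=12 'd': node 9→10  ** P1@[8:12],P2@[12:12]
i=13 'd': node 10→6 (via fail)  ** P2@[13:13]
i=14 'a': node 6→1 (via fail)
i=15 'b': node 1→11 (via fail)
i=16 'a': node 11→12
i=17 'b': node 12→13  ** P3@[15:17]
i=18 'a': node 13→12 (via fail)
i=19 'a': node 12→2 (via fail)
i=20 'b': node 2→3
i=21 'c': node 3→4
i=22 'a': node 4→5  ** P0@[18:22],P5@[21:22]
i=23 'b': node 5→11 (via fail)
i=24 'a': node 11→12
i=25 'b': node 12→13  ** P3@[23:25]
i=26 'a': node 13→12 (via fail)
i=27 'a': node 12→2 (via fail)
i=28 'b': node 2→3
i=29 'c': node 3→4
i=30 'a': node 4→5  ** P0@[26:30],P5@[29:30]
i=31 'a': node 5→2 (via fail)
i=32 'c': node 2→14 (via fail)
i=33 'a': node 14→16  ** P5@[32:33]
i=34 'a': node 16→2 (via fail)
i=35 'c': node 2→14 (via fail)
i=36 'a': node 14→16  ** P5@[35:36]
i=37 'c': node 16→14 (via fail)
i=38 'a': node 14→16  ** P5@[37:38]
i=39 'c': node 16→14 (via fail)
i=40 'a': node 14→16  ** P5@[39:40]
i=41 'a': node 16→2 (via fail)
i=42 'd': node 2→6 (via fail)  ** P2@[42:42]
i=43 'b': node 6→7
i=44 'a': node 7→12 (via fail)
i=45 'a': node 12→2 (via fail)
i=46 'd': node 2→6 (via fail)  ** P2@[46:46]
i=47 'a': node 6→1 (via fail)
i=48 'a': node 1→2
i=49 'b': node 2→3
i=50 'c': node 3→4
i=51 'a': node 4→5  ** P0@[47:51],P5@[50:51]
i=52 'b': node 5→11 (via fail)
i=53 'a': node 11→12
i=54 'b': node 12→13  ** P3@[52:54]
i=55 'b': node 13→11 (via fail)
i=56 'c': node 11→14 (via fail)
i=57 'a': node 14→16  ** P5@[56:57]
i=58 'c': node 16→14 (via fail)
i=59 'a': node 14→16  ** P5@[58:59]

Result: [[1,2],[2,2],[5,5],[7,5],[8,2],[10,2],[11,2],[12,1],[12,2],[13,2],[17,3],[22,0],[22,5],[25,3],[30,0],[30,5],[33,5],[36,5],[38,5],[40,5],[42,2],[46,2],[51,0],[51,5],[54,3],[57,5],[59,5]]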